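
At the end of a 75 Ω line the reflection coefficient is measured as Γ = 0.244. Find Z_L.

Z_L = Z_0·(1 + Γ)/(1 − Γ) = 75·(1.24)/(0.756)

Z_L ≈ 123 Ω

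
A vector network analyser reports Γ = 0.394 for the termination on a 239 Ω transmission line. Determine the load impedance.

Z_L = Z_0·(1 + Γ)/(1 − Γ) = 239·(1.39)/(0.606)

Z_L ≈ 550 Ω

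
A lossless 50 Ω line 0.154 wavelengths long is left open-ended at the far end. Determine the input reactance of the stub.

βl = 2π × 0.154 = 55.4°
tan(βl) = 1.45
For an open-ended stub, Z_in = −jZ_0·cot(βl) = −jZ_0/tan(βl)

X_in ≈ -34.4 Ω (capacitive)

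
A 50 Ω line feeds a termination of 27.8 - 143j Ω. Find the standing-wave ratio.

Γ = (Z_L − Z_0)/(Z_L + Z_0) = (-22.2 − j143)/(77.8 − j143)
|Γ| = 145/163 = 0.889
VSWR = (1 + |Γ|)/(1 − |Γ|) = 1.89/0.111

VSWR ≈ 17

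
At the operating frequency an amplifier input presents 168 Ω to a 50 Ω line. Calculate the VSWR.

Γ = (168 − 50)/(168 + 50) = 0.541
VSWR = (1 + 0.541)/(1 − 0.541)

VSWR ≈ 3.36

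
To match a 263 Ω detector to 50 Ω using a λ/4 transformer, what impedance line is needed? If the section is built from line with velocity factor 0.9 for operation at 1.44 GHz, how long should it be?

Z_qwt ≈ 115 Ω; length ≈ 4.69 cm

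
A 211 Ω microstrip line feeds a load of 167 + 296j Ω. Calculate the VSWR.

Γ = (Z_L − Z_0)/(Z_L + Z_0) = (-44 + j296)/(378 + j296)
|Γ| = 299/480 = 0.623
VSWR = (1 + |Γ|)/(1 − |Γ|) = 1.62/0.377

VSWR ≈ 4.31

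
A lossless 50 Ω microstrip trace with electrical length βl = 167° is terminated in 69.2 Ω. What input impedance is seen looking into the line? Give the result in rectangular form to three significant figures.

Z_in ≈ 66.1 + j9.59 Ω

tan(βl) = tan(167°) = -0.231
Z_in = Z_0·(Z_L + jZ_0·tanβl)/(Z_0 + jZ_L·tanβl)
     = 50·(69.2 − j11.5)/(50 − j16)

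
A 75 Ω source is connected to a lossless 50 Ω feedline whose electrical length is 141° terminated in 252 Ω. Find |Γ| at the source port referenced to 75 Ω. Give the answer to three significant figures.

tan(βl) = -0.81
Z_in = Z_0·(Z_L + jZ_0·tanβl)/(Z_0 + jZ_L·tanβl) = 23.6 + j56 Ω
Γ_s = (Z_in − Z_s)/(Z_in + Z_s) = (-51.4 + j56)/(98.6 + j56), |Γ_s| = 0.67

|Γ| ≈ 0.67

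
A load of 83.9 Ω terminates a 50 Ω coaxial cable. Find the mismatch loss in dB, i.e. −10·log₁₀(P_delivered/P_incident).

mismatch loss ≈ 0.288 dB

Γ = (83.9 − 50)/(83.9 + 50) = 0.253
|Γ|² = 0.0641, so P_del/P_inc = 1 − |Γ|² = 0.936
ML = −10·log₁₀(1 − |Γ|²)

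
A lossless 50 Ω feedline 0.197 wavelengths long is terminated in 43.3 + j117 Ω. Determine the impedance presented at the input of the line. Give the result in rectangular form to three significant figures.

βl = 2π × 0.197 = 70.9°
tan(βl) = tan(70.9°) = 2.89
Z_in = Z_0·(Z_L + jZ_0·tanβl)/(Z_0 + jZ_L·tanβl)
     = 50·(43.3 + j262)/(-288 + j125)

Z_in ≈ 10.3 − j40.9 Ω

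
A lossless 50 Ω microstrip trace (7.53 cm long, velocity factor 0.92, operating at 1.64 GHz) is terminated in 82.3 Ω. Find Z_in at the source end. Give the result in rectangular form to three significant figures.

λ = v/f = 0.92·c / 1.64 GHz = 0.168 m
βl = 2π·l/λ = 2π × 0.447 = 161°
tan(βl) = tan(161°) = -0.343
Z_in = Z_0·(Z_L + jZ_0·tanβl)/(Z_0 + jZ_L·tanβl)
     = 50·(82.3 − j17.1)/(50 − j28.2)

Z_in ≈ 69.8 + j22.2 Ω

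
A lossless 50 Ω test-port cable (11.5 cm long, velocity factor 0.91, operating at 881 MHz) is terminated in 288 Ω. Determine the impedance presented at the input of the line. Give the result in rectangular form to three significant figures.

Z_in ≈ 16.1 + j45 Ω

λ = v/f = 0.91·c / 881 MHz = 0.31 m
βl = 2π·l/λ = 2π × 0.371 = 134°
tan(βl) = tan(134°) = -1.05
Z_in = Z_0·(Z_L + jZ_0·tanβl)/(Z_0 + jZ_L·tanβl)
     = 50·(288 − j52.5)/(50 − j302)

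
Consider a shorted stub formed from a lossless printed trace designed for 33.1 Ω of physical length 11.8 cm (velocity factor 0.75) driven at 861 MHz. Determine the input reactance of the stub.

X_in ≈ -10.4 Ω (capacitive)

λ = v/f = 0.75·c / 861 MHz = 0.261 m
βl = 2π·l/λ = 2π × 0.452 = 163°
tan(βl) = -0.314
For a shorted stub, Z_in = jZ_0·tan(βl)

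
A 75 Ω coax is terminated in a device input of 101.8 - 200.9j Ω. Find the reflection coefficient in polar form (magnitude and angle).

Γ ≈ 0.757 ∠ -33.8°

Γ = (Z_L − Z_0)/(Z_L + Z_0) = (26.8 − j200.9)/(176.8 − j200.9)
|Γ| = 203/268 = 0.757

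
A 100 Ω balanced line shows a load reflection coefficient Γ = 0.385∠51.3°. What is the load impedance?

Z_L = Z_0·(1 + Γ)/(1 − Γ) = 100·(1.24 + j0.3)/(0.759 − j0.3)

Z_L ≈ 128 + j90.1 Ω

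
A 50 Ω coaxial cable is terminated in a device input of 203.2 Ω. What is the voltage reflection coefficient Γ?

Γ = (Z_L − Z_0)/(Z_L + Z_0) = (203.2 − 50)/(203.2 + 50) = 153.2/253.2

Γ = 0.605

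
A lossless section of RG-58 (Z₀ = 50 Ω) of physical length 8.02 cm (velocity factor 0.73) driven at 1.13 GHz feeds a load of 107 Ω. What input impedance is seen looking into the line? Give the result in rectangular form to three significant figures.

Z_in ≈ 54.8 + j40.5 Ω

λ = v/f = 0.73·c / 1.13 GHz = 0.194 m
βl = 2π·l/λ = 2π × 0.414 = 149°
tan(βl) = tan(149°) = -0.601
Z_in = Z_0·(Z_L + jZ_0·tanβl)/(Z_0 + jZ_L·tanβl)
     = 50·(107 − j30.1)/(50 − j64.4)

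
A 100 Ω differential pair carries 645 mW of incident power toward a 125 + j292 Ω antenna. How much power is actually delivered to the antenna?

P_delivered ≈ 237 mW

|Γ| = |(25 + j292)/(225 + j292)| = 0.795
|Γ|² = 0.632
P_refl = |Γ|²·P_inc = 408 mW, P_del = (1 − |Γ|²)·P_inc = 237 mW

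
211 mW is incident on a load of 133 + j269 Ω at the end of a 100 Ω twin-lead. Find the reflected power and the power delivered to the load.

P_reflected ≈ 122 mW; P_delivered ≈ 88.6 mW

|Γ| = |(33 + j269)/(233 + j269)| = 0.762
|Γ|² = 0.58
P_refl = |Γ|²·P_inc = 122 mW, P_del = (1 − |Γ|²)·P_inc = 88.6 mW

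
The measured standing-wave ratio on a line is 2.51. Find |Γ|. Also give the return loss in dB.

|Γ| ≈ 0.43; return loss ≈ 7.33 dB

|Γ| = (S − 1)/(S + 1) = (2.51 − 1)/(2.51 + 1) = 1.51/3.51
RL = −20·log₁₀|Γ| = −20·log₁₀(0.43)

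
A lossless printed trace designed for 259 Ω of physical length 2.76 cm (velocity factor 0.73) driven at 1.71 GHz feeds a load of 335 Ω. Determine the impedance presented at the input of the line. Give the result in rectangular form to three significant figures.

λ = v/f = 0.73·c / 1.71 GHz = 0.128 m
βl = 2π·l/λ = 2π × 0.216 = 77.6°
tan(βl) = tan(77.6°) = 4.54
Z_in = Z_0·(Z_L + jZ_0·tanβl)/(Z_0 + jZ_L·tanβl)
     = 259·(335 + j1180)/(259 + j1520)

Z_in ≈ 204 − j22.3 Ω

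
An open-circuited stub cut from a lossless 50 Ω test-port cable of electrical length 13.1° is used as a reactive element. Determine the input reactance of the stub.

tan(βl) = 0.233
For an open-circuited stub, Z_in = −jZ_0·cot(βl) = −jZ_0/tan(βl)

X_in ≈ -215 Ω (capacitive)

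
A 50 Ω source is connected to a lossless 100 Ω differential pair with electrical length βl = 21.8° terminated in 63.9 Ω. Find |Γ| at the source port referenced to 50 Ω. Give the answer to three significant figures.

|Γ| ≈ 0.243

tan(βl) = 0.4
Z_in = Z_0·(Z_L + jZ_0·tanβl)/(Z_0 + jZ_L·tanβl) = 69.6 + j22.2 Ω
Γ_s = (Z_in − Z_s)/(Z_in + Z_s) = (19.6 + j22.2)/(120 + j22.2), |Γ_s| = 0.243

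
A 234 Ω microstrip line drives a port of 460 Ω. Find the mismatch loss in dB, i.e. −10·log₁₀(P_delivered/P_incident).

mismatch loss ≈ 0.487 dB

Γ = (460 − 234)/(460 + 234) = 0.326
|Γ|² = 0.106, so P_del/P_inc = 1 − |Γ|² = 0.894
ML = −10·log₁₀(1 − |Γ|²)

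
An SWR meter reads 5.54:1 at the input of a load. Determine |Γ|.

|Γ| ≈ 0.694

|Γ| = (S − 1)/(S + 1) = (5.54 − 1)/(5.54 + 1) = 4.54/6.54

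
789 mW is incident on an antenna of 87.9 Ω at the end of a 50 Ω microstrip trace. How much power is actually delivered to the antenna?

Γ = (87.9 − 50)/(87.9 + 50) = 0.275
|Γ|² = 0.0755
P_refl = |Γ|²·P_inc = 59.6 mW, P_del = (1 − |Γ|²)·P_inc = 729 mW

P_delivered ≈ 729 mW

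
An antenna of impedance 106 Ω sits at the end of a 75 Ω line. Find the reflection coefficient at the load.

Γ = (Z_L − Z_0)/(Z_L + Z_0) = (106 − 75)/(106 + 75) = 31/181

Γ = 0.171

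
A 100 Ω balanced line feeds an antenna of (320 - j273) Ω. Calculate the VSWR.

Γ = (Z_L − Z_0)/(Z_L + Z_0) = (220 − j273)/(420 − j273)
|Γ| = 351/501 = 0.7
VSWR = (1 + |Γ|)/(1 − |Γ|) = 1.7/0.3

VSWR ≈ 5.67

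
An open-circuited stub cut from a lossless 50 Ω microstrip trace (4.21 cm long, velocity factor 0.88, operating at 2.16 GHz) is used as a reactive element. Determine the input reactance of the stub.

X_in ≈ 33.7 Ω (inductive)

λ = v/f = 0.88·c / 2.16 GHz = 0.122 m
βl = 2π·l/λ = 2π × 0.344 = 124°
tan(βl) = -1.48
For an open-circuited stub, Z_in = −jZ_0·cot(βl) = −jZ_0/tan(βl)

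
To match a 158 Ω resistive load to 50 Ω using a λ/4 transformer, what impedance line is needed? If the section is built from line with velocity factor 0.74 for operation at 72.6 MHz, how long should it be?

Z_qwt = √(Z_0·R_L) = √(50 × 158) = √7900
λ = 0.74·c/f = 3.06 m, so l = λ/4 = 0.764 m

Z_qwt ≈ 88.9 Ω; length ≈ 76.4 cm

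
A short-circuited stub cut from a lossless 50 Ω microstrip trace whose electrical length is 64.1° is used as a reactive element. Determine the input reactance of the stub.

tan(βl) = 2.06
For a short-circuited stub, Z_in = jZ_0·tan(βl)

X_in ≈ 103 Ω (inductive)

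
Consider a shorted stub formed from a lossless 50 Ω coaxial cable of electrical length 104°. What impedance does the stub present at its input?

tan(βl) = -4.01
For a shorted stub, Z_in = jZ_0·tan(βl)

Z_in ≈ −j201 Ω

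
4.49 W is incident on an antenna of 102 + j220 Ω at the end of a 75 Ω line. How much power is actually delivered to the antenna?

P_delivered ≈ 1.72 W

|Γ| = |(27 + j220)/(177 + j220)| = 0.785
|Γ|² = 0.616
P_refl = |Γ|²·P_inc = 2.77 W, P_del = (1 − |Γ|²)·P_inc = 1.72 W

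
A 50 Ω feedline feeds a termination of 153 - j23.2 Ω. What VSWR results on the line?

Γ = (Z_L − Z_0)/(Z_L + Z_0) = (103 − j23.2)/(203 − j23.2)
|Γ| = 106/204 = 0.517
VSWR = (1 + |Γ|)/(1 − |Γ|) = 1.52/0.483

VSWR ≈ 3.14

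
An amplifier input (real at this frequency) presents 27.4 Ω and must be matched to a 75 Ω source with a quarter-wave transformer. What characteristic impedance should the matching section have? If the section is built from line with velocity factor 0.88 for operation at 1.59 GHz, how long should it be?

Z_qwt ≈ 45.3 Ω; length ≈ 4.15 cm

Z_qwt = √(Z_0·R_L) = √(75 × 27.4) = √2055
λ = 0.88·c/f = 0.166 m, so l = λ/4 = 0.0415 m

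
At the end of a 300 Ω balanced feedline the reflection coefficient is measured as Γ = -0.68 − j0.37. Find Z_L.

Z_L = Z_0·(1 + Γ)/(1 − Γ) = 300·(0.32 − j0.37)/(1.68 + j0.37)

Z_L ≈ 40.6 − j75 Ω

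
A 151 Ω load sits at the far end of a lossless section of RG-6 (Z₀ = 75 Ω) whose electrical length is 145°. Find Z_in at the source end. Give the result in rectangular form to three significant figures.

Z_in ≈ 75.3 + j53.7 Ω

tan(βl) = tan(145°) = -0.7
Z_in = Z_0·(Z_L + jZ_0·tanβl)/(Z_0 + jZ_L·tanβl)
     = 75·(151 − j52.5)/(75 − j106)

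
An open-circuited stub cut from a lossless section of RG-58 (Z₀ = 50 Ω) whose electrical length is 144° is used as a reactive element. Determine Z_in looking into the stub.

Z_in ≈ +j68.8 Ω

tan(βl) = -0.727
For an open-circuited stub, Z_in = −jZ_0·cot(βl) = −jZ_0/tan(βl)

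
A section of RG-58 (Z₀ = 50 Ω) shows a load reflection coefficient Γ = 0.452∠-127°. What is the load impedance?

Z_L ≈ 22.8 − j20.6 Ω

Z_L = Z_0·(1 + Γ)/(1 − Γ) = 50·(0.728 − j0.361)/(1.27 + j0.361)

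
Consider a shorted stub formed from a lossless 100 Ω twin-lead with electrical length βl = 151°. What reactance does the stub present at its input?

tan(βl) = -0.554
For a shorted stub, Z_in = jZ_0·tan(βl)

X_in ≈ -55.4 Ω (capacitive)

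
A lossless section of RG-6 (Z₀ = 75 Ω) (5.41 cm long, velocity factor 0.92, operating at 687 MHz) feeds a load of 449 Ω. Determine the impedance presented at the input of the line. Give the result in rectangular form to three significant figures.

λ = v/f = 0.92·c / 687 MHz = 0.402 m
βl = 2π·l/λ = 2π × 0.135 = 48.5°
tan(βl) = tan(48.5°) = 1.13
Z_in = Z_0·(Z_L + jZ_0·tanβl)/(Z_0 + jZ_L·tanβl)
     = 75·(449 + j84.7)/(75 + j507)

Z_in ≈ 21.9 − j63.2 Ω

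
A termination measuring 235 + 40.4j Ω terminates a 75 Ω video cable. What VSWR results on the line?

Γ = (Z_L − Z_0)/(Z_L + Z_0) = (160 + j40.4)/(310 + j40.4)
|Γ| = 165/313 = 0.528
VSWR = (1 + |Γ|)/(1 − |Γ|) = 1.53/0.472

VSWR ≈ 3.24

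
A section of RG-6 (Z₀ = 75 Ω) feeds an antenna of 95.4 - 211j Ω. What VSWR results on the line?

Γ = (Z_L − Z_0)/(Z_L + Z_0) = (20.4 − j211)/(170.4 − j211)
|Γ| = 212/271 = 0.782
VSWR = (1 + |Γ|)/(1 − |Γ|) = 1.78/0.218

VSWR ≈ 8.16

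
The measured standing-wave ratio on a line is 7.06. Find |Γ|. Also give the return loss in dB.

|Γ| ≈ 0.752; return loss ≈ 2.48 dB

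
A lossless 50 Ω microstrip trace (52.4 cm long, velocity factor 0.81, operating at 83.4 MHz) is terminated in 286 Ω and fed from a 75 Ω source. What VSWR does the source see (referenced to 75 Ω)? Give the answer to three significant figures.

λ = v/f = 0.81·c / 83.4 MHz = 2.91 m
βl = 2π·l/λ = 2π × 0.18 = 64.7°
tan(βl) = 2.12
Z_in = Z_0·(Z_L + jZ_0·tanβl)/(Z_0 + jZ_L·tanβl) = 10.6 − j22.7 Ω
Γ_s = (Z_in − Z_s)/(Z_in + Z_s) = (-64.4 − j22.7)/(85.6 − j22.7), |Γ_s| = 0.771
VSWR = (1 + |Γ_s|)/(1 − |Γ_s|)

VSWR ≈ 7.73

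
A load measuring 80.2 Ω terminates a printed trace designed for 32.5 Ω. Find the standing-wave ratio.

Γ = (80.2 − 32.5)/(80.2 + 32.5) = 0.423
VSWR = (1 + 0.423)/(1 − 0.423)

VSWR ≈ 2.47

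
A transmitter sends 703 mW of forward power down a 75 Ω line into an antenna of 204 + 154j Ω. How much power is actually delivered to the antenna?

P_delivered ≈ 424 mW

|Γ| = |(129 + j154)/(279 + j154)| = 0.63
|Γ|² = 0.397
P_refl = |Γ|²·P_inc = 279 mW, P_del = (1 − |Γ|²)·P_inc = 424 mW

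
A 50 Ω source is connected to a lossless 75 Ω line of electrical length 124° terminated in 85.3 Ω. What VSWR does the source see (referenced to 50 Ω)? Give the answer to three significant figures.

VSWR ≈ 1.46

tan(βl) = -1.48
Z_in = Z_0·(Z_L + jZ_0·tanβl)/(Z_0 + jZ_L·tanβl) = 71 + j8.49 Ω
Γ_s = (Z_in − Z_s)/(Z_in + Z_s) = (21 + j8.49)/(121 + j8.49), |Γ_s| = 0.187
VSWR = (1 + |Γ_s|)/(1 − |Γ_s|)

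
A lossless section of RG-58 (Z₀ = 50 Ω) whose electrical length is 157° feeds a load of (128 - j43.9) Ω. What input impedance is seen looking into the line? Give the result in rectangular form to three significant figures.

Z_in ≈ 96 + j62.4 Ω

tan(βl) = tan(157°) = -0.424
Z_in = Z_0·(Z_L + jZ_0·tanβl)/(Z_0 + jZ_L·tanβl)
     = 50·(128 − j65.1)/(31.4 − j54.3)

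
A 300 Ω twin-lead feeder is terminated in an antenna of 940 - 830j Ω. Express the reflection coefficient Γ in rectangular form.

Γ ≈ 0.666 − j0.224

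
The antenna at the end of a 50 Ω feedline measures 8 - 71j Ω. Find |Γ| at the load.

|Γ| ≈ 0.9

Γ = (Z_L − Z_0)/(Z_L + Z_0) = (-42 − j71)/(58 − j71)
|Γ| = 82.5/91.7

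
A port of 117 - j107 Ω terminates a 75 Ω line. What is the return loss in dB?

RL ≈ 5.63 dB

Γ = (42 − j107)/(192 − j107), |Γ| = 0.523
RL = −20·log₁₀|Γ| = −20·log₁₀(0.523)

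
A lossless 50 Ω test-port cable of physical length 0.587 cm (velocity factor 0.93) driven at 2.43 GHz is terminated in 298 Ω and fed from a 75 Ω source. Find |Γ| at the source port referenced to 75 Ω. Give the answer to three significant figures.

|Γ| ≈ 0.635

λ = v/f = 0.93·c / 2.43 GHz = 0.115 m
βl = 2π·l/λ = 2π × 0.0511 = 18.4°
tan(βl) = 0.333
Z_in = Z_0·(Z_L + jZ_0·tanβl)/(Z_0 + jZ_L·tanβl) = 67.1 − j116 Ω
Γ_s = (Z_in − Z_s)/(Z_in + Z_s) = (-7.9 − j116)/(142 − j116), |Γ_s| = 0.635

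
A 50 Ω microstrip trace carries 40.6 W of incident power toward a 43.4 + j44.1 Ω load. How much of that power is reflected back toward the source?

|Γ| = |(-6.6 + j44.1)/(93.4 + j44.1)| = 0.432
|Γ|² = 0.186
P_refl = |Γ|²·P_inc = 7.57 W, P_del = (1 − |Γ|²)·P_inc = 33 W

P_reflected ≈ 7.57 W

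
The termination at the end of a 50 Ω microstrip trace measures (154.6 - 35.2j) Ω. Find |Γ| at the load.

Γ = (Z_L − Z_0)/(Z_L + Z_0) = (104.6 − j35.2)/(204.6 − j35.2)
|Γ| = 110/208

|Γ| ≈ 0.532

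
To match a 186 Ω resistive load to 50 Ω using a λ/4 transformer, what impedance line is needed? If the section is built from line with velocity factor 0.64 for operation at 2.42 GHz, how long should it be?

Z_qwt ≈ 96.4 Ω; length ≈ 1.98 cm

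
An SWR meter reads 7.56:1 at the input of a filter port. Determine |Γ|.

|Γ| ≈ 0.766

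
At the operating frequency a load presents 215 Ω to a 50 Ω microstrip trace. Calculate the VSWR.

VSWR ≈ 4.3

For a purely resistive load, VSWR = R_L/Z_0 or Z_0/R_L (whichever > 1) = 215/50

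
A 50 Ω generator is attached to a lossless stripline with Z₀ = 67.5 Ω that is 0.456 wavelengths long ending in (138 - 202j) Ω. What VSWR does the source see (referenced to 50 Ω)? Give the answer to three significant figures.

VSWR ≈ 9.13

βl = 2π × 0.456 = 164°
tan(βl) = -0.284
Z_in = Z_0·(Z_L + jZ_0·tanβl)/(Z_0 + jZ_L·tanβl) = 415 + j130 Ω
Γ_s = (Z_in − Z_s)/(Z_in + Z_s) = (365 + j130)/(465 + j130), |Γ_s| = 0.802
VSWR = (1 + |Γ_s|)/(1 − |Γ_s|)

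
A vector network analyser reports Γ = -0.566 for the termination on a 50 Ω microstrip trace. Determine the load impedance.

Z_L ≈ 13.9 Ω

Z_L = Z_0·(1 + Γ)/(1 − Γ) = 50·(0.434)/(1.57)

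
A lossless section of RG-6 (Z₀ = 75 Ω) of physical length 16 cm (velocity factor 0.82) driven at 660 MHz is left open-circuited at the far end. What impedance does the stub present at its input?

λ = v/f = 0.82·c / 660 MHz = 0.373 m
βl = 2π·l/λ = 2π × 0.429 = 155°
tan(βl) = -0.476
For an open-circuited stub, Z_in = −jZ_0·cot(βl) = −jZ_0/tan(βl)

Z_in ≈ +j157 Ω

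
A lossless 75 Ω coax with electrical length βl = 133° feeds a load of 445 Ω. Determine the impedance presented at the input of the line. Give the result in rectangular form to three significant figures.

tan(βl) = tan(133°) = -1.07
Z_in = Z_0·(Z_L + jZ_0·tanβl)/(Z_0 + jZ_L·tanβl)
     = 75·(445 − j80.4)/(75 − j477)

Z_in ≈ 23.1 + j66.3 Ω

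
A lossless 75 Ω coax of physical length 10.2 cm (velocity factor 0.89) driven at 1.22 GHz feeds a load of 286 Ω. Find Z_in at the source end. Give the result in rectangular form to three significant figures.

λ = v/f = 0.89·c / 1.22 GHz = 0.219 m
βl = 2π·l/λ = 2π × 0.466 = 168°
tan(βl) = tan(168°) = -0.216
Z_in = Z_0·(Z_L + jZ_0·tanβl)/(Z_0 + jZ_L·tanβl)
     = 75·(286 − j16.2)/(75 − j61.9)

Z_in ≈ 178 + j131 Ω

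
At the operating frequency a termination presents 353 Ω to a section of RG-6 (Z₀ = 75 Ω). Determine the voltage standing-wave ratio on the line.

VSWR ≈ 4.71

Γ = (353 − 75)/(353 + 75) = 0.65
VSWR = (1 + 0.65)/(1 − 0.65)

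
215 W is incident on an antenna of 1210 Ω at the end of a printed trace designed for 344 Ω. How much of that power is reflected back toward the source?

P_reflected ≈ 66.8 W

Γ = (1210 − 344)/(1210 + 344) = 0.557
|Γ|² = 0.311
P_refl = |Γ|²·P_inc = 66.8 W, P_del = (1 − |Γ|²)·P_inc = 148 W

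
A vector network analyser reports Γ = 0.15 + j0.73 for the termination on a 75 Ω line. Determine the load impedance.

Z_L = Z_0·(1 + Γ)/(1 − Γ) = 75·(1.15 + j0.73)/(0.85 − j0.73)

Z_L ≈ 26.6 + j87.2 Ω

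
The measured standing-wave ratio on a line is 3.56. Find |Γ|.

|Γ| ≈ 0.561

|Γ| = (S − 1)/(S + 1) = (3.56 − 1)/(3.56 + 1) = 2.56/4.56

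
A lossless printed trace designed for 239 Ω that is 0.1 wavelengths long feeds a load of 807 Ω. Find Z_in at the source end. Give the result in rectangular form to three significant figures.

Z_in ≈ 176 − j257 Ω

βl = 2π × 0.1 = 36°
tan(βl) = tan(36°) = 0.727
Z_in = Z_0·(Z_L + jZ_0·tanβl)/(Z_0 + jZ_L·tanβl)
     = 239·(807 + j174)/(239 + j586)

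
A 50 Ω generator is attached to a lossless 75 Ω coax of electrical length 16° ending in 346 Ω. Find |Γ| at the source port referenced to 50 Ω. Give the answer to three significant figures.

tan(βl) = 0.287
Z_in = Z_0·(Z_L + jZ_0·tanβl)/(Z_0 + jZ_L·tanβl) = 136 − j159 Ω
Γ_s = (Z_in − Z_s)/(Z_in + Z_s) = (86.2 − j159)/(186 − j159), |Γ_s| = 0.738

|Γ| ≈ 0.738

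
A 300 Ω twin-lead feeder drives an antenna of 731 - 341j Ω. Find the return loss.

RL ≈ 5.92 dB

Γ = (431 − j341)/(1031 − j341), |Γ| = 0.506
RL = −20·log₁₀|Γ| = −20·log₁₀(0.506)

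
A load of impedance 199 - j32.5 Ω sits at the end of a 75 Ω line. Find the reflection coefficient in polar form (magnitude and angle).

Γ ≈ 0.465 ∠ -7.92°

Γ = (Z_L − Z_0)/(Z_L + Z_0) = (124 − j32.5)/(274 − j32.5)
|Γ| = 128/276 = 0.465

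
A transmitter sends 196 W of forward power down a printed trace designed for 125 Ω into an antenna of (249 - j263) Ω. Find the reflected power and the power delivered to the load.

|Γ| = |(124 − j263)/(374 − j263)| = 0.636
|Γ|² = 0.404
P_refl = |Γ|²·P_inc = 79.3 W, P_del = (1 − |Γ|²)·P_inc = 117 W

P_reflected ≈ 79.3 W; P_delivered ≈ 117 W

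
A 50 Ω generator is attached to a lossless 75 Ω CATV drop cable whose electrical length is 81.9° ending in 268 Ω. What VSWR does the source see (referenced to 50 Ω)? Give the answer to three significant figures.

VSWR ≈ 2.45

tan(βl) = 7.03
Z_in = Z_0·(Z_L + jZ_0·tanβl)/(Z_0 + jZ_L·tanβl) = 21.4 − j9.82 Ω
Γ_s = (Z_in − Z_s)/(Z_in + Z_s) = (-28.6 − j9.82)/(71.4 − j9.82), |Γ_s| = 0.42
VSWR = (1 + |Γ_s|)/(1 − |Γ_s|)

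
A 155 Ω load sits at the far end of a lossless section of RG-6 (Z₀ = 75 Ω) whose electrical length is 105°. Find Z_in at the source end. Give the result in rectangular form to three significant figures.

Z_in ≈ 38.3 + j15.1 Ω

tan(βl) = tan(105°) = -3.73
Z_in = Z_0·(Z_L + jZ_0·tanβl)/(Z_0 + jZ_L·tanβl)
     = 75·(155 − j280)/(75 − j578)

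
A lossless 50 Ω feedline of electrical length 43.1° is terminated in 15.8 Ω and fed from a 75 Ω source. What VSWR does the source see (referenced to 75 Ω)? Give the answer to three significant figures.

VSWR ≈ 3.57

tan(βl) = 0.936
Z_in = Z_0·(Z_L + jZ_0·tanβl)/(Z_0 + jZ_L·tanβl) = 27.3 + j38.7 Ω
Γ_s = (Z_in − Z_s)/(Z_in + Z_s) = (-47.7 + j38.7)/(102 + j38.7), |Γ_s| = 0.562
VSWR = (1 + |Γ_s|)/(1 − |Γ_s|)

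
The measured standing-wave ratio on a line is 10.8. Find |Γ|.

|Γ| = (S − 1)/(S + 1) = (10.8 − 1)/(10.8 + 1) = 9.8/11.8

|Γ| ≈ 0.831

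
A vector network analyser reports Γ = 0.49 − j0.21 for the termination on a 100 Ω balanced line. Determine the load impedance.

Z_L ≈ 235 − j138 Ω

Z_L = Z_0·(1 + Γ)/(1 − Γ) = 100·(1.49 − j0.21)/(0.51 + j0.21)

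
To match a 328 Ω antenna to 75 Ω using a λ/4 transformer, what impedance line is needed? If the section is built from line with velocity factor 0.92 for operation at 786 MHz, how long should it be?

Z_qwt ≈ 157 Ω; length ≈ 8.78 cm

Z_qwt = √(Z_0·R_L) = √(75 × 328) = √24600
λ = 0.92·c/f = 0.351 m, so l = λ/4 = 0.0878 m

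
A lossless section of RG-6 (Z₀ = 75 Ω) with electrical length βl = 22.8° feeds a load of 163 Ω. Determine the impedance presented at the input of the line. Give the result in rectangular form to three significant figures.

Z_in ≈ 105 − j64 Ω

tan(βl) = tan(22.8°) = 0.42
Z_in = Z_0·(Z_L + jZ_0·tanβl)/(Z_0 + jZ_L·tanβl)
     = 75·(163 + j31.5)/(75 + j68.5)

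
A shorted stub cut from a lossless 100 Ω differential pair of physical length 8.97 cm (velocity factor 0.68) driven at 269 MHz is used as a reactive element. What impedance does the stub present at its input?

Z_in ≈ +j91.9 Ω

λ = v/f = 0.68·c / 269 MHz = 0.758 m
βl = 2π·l/λ = 2π × 0.118 = 42.6°
tan(βl) = 0.919
For a shorted stub, Z_in = jZ_0·tan(βl)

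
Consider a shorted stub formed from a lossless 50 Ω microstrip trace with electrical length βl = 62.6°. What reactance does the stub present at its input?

tan(βl) = 1.93
For a shorted stub, Z_in = jZ_0·tan(βl)

X_in ≈ 96.5 Ω (inductive)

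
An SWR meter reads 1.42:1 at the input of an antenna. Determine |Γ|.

|Γ| = (S − 1)/(S + 1) = (1.42 − 1)/(1.42 + 1) = 0.42/2.42

|Γ| ≈ 0.174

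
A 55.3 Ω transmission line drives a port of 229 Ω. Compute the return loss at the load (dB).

RL ≈ 4.28 dB

Γ = (229 − 55.3)/(229 + 55.3) = 0.611
RL = −20·log₁₀|Γ| = −20·log₁₀(0.611)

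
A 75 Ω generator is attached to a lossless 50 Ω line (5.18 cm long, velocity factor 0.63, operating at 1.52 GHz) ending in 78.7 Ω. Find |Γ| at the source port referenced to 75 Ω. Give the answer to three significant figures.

λ = v/f = 0.63·c / 1.52 GHz = 0.124 m
βl = 2π·l/λ = 2π × 0.417 = 150°
tan(βl) = -0.578
Z_in = Z_0·(Z_L + jZ_0·tanβl)/(Z_0 + jZ_L·tanβl) = 57.4 + j23.4 Ω
Γ_s = (Z_in − Z_s)/(Z_in + Z_s) = (-17.6 + j23.4)/(132 + j23.4), |Γ_s| = 0.217

|Γ| ≈ 0.217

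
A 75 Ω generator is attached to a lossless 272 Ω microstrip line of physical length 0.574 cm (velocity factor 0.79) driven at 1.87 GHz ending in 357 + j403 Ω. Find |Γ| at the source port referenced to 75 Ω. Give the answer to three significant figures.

λ = v/f = 0.79·c / 1.87 GHz = 0.127 m
βl = 2π·l/λ = 2π × 0.0453 = 16.3°
tan(βl) = 0.293
Z_in = Z_0·(Z_L + jZ_0·tanβl)/(Z_0 + jZ_L·tanβl) = 827 + j291 Ω
Γ_s = (Z_in − Z_s)/(Z_in + Z_s) = (752 + j291)/(902 + j291), |Γ_s| = 0.851

|Γ| ≈ 0.851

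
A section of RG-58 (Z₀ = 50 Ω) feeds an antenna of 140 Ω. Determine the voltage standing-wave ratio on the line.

Γ = (140 − 50)/(140 + 50) = 0.474
VSWR = (1 + 0.474)/(1 − 0.474)

VSWR ≈ 2.8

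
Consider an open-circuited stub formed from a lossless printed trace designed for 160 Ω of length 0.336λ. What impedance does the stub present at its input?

βl = 2π × 0.336 = 121°
tan(βl) = -1.67
For an open-circuited stub, Z_in = −jZ_0·cot(βl) = −jZ_0/tan(βl)

Z_in ≈ +j96 Ω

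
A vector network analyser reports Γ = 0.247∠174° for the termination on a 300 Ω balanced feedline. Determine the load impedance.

Z_L = Z_0·(1 + Γ)/(1 − Γ) = 300·(0.754 + j0.0258)/(1.25 − j0.0258)

Z_L ≈ 181 + j9.98 Ω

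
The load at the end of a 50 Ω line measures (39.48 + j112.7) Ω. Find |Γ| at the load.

|Γ| ≈ 0.787

Γ = (Z_L − Z_0)/(Z_L + Z_0) = (-10.52 + j112.7)/(89.48 + j112.7)
|Γ| = 113/144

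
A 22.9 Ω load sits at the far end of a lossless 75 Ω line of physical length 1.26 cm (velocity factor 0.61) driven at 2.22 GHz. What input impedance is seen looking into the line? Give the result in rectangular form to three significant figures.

λ = v/f = 0.61·c / 2.22 GHz = 0.0824 m
βl = 2π·l/λ = 2π × 0.153 = 55°
tan(βl) = tan(55°) = 1.43
Z_in = Z_0·(Z_L + jZ_0·tanβl)/(Z_0 + jZ_L·tanβl)
     = 75·(22.9 + j107)/(75 + j32.7)

Z_in ≈ 58.5 + j81.7 Ω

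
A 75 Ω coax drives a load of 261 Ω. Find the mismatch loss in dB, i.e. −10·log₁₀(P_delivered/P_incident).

mismatch loss ≈ 1.59 dB

Γ = (261 − 75)/(261 + 75) = 0.554
|Γ|² = 0.306, so P_del/P_inc = 1 − |Γ|² = 0.694
ML = −10·log₁₀(1 − |Γ|²)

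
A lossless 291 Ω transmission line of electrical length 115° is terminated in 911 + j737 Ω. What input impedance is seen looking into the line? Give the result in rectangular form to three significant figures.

tan(βl) = tan(115°) = -2.14
Z_in = Z_0·(Z_L + jZ_0·tanβl)/(Z_0 + jZ_L·tanβl)
     = 291·(911 + j113)/(1870 − j1950)

Z_in ≈ 59 + j79.2 Ω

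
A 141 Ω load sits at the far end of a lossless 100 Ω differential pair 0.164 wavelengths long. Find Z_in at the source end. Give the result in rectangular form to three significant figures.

βl = 2π × 0.164 = 59°
tan(βl) = tan(59°) = 1.67
Z_in = Z_0·(Z_L + jZ_0·tanβl)/(Z_0 + jZ_L·tanβl)
     = 100·(141 + j167)/(100 + j235)

Z_in ≈ 81.7 − j25.2 Ω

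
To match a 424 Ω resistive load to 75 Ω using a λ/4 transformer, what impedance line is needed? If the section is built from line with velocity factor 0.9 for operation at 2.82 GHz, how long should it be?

Z_qwt ≈ 178 Ω; length ≈ 2.39 cm

Z_qwt = √(Z_0·R_L) = √(75 × 424) = √31800
λ = 0.9·c/f = 0.0957 m, so l = λ/4 = 0.0239 m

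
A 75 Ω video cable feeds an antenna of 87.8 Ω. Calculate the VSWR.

VSWR ≈ 1.17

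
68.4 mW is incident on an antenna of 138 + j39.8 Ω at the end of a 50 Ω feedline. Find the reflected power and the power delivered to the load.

|Γ| = |(88 + j39.8)/(188 + j39.8)| = 0.503
|Γ|² = 0.253
P_refl = |Γ|²·P_inc = 17.3 mW, P_del = (1 − |Γ|²)·P_inc = 51.1 mW

P_reflected ≈ 17.3 mW; P_delivered ≈ 51.1 mW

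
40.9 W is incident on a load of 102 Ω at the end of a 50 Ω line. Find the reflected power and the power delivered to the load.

P_reflected ≈ 4.79 W; P_delivered ≈ 36.1 W

Γ = (102 − 50)/(102 + 50) = 0.342
|Γ|² = 0.117
P_refl = |Γ|²·P_inc = 4.79 W, P_del = (1 − |Γ|²)·P_inc = 36.1 W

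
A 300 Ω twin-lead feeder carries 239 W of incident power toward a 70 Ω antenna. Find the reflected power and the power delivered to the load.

P_reflected ≈ 92.4 W; P_delivered ≈ 147 W

Γ = (70 − 300)/(70 + 300) = -0.622
|Γ|² = 0.386
P_refl = |Γ|²·P_inc = 92.4 W, P_del = (1 − |Γ|²)·P_inc = 147 W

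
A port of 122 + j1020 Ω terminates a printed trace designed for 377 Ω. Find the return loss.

RL ≈ 0.669 dB

Γ = (-255 + j1020)/(499 + j1020), |Γ| = 0.926
RL = −20·log₁₀|Γ| = −20·log₁₀(0.926)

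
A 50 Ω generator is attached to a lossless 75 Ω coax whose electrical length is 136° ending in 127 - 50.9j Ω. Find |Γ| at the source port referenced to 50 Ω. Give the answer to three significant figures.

|Γ| ≈ 0.468

tan(βl) = -0.966
Z_in = Z_0·(Z_L + jZ_0·tanβl)/(Z_0 + jZ_L·tanβl) = 87.9 + j59.1 Ω
Γ_s = (Z_in − Z_s)/(Z_in + Z_s) = (37.9 + j59.1)/(138 + j59.1), |Γ_s| = 0.468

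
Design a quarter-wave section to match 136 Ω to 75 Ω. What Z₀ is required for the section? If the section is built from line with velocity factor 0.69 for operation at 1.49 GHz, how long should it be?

Z_qwt = √(Z_0·R_L) = √(75 × 136) = √10200
λ = 0.69·c/f = 0.139 m, so l = λ/4 = 0.0347 m

Z_qwt ≈ 101 Ω; length ≈ 3.47 cm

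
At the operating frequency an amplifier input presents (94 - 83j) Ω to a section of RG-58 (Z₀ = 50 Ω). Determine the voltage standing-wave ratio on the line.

Γ = (Z_L − Z_0)/(Z_L + Z_0) = (44 − j83)/(144 − j83)
|Γ| = 93.9/166 = 0.565
VSWR = (1 + |Γ|)/(1 − |Γ|) = 1.57/0.435

VSWR ≈ 3.6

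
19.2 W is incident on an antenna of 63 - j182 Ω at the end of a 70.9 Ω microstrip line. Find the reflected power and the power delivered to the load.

|Γ| = |(-7.9 − j182)/(133.9 − j182)| = 0.806
|Γ|² = 0.65
P_refl = |Γ|²·P_inc = 12.5 W, P_del = (1 − |Γ|²)·P_inc = 6.72 W

P_reflected ≈ 12.5 W; P_delivered ≈ 6.72 W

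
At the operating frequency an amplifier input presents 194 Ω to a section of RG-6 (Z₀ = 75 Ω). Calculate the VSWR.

VSWR ≈ 2.59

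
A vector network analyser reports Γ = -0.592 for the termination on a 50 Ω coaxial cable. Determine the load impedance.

Z_L = Z_0·(1 + Γ)/(1 − Γ) = 50·(0.408)/(1.59)

Z_L ≈ 12.8 Ω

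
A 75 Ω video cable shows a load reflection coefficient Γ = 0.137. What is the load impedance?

Z_L ≈ 98.8 Ω

Z_L = Z_0·(1 + Γ)/(1 − Γ) = 75·(1.14)/(0.863)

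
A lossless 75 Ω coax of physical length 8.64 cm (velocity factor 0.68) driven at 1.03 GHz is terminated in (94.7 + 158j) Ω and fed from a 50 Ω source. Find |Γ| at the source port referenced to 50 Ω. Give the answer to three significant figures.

λ = v/f = 0.68·c / 1.03 GHz = 0.198 m
βl = 2π·l/λ = 2π × 0.436 = 157°
tan(βl) = -0.424
Z_in = Z_0·(Z_L + jZ_0·tanβl)/(Z_0 + jZ_L·tanβl) = 28.9 + j74.9 Ω
Γ_s = (Z_in − Z_s)/(Z_in + Z_s) = (-21.1 + j74.9)/(78.9 + j74.9), |Γ_s| = 0.715

|Γ| ≈ 0.715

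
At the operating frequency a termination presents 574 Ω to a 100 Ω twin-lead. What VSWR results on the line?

For a purely resistive load, VSWR = R_L/Z_0 or Z_0/R_L (whichever > 1) = 574/100

VSWR ≈ 5.74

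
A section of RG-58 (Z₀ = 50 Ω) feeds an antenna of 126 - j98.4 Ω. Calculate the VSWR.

Γ = (Z_L − Z_0)/(Z_L + Z_0) = (76 − j98.4)/(176 − j98.4)
|Γ| = 124/202 = 0.617
VSWR = (1 + |Γ|)/(1 − |Γ|) = 1.62/0.383

VSWR ≈ 4.22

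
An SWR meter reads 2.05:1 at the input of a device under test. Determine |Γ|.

|Γ| = (S − 1)/(S + 1) = (2.05 − 1)/(2.05 + 1) = 1.05/3.05

|Γ| ≈ 0.344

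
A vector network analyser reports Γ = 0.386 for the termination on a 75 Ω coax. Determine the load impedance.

Z_L = Z_0·(1 + Γ)/(1 − Γ) = 75·(1.39)/(0.614)

Z_L ≈ 169 Ω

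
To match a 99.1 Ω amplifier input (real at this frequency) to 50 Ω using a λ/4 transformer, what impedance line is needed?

Z_qwt ≈ 70.4 Ω

Z_qwt = √(Z_0·R_L) = √(50 × 99.1) = √4955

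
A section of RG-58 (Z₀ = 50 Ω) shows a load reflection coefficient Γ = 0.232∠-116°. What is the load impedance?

Z_L = Z_0·(1 + Γ)/(1 − Γ) = 50·(0.898 − j0.209)/(1.1 + j0.209)

Z_L ≈ 37.6 − j16.6 Ω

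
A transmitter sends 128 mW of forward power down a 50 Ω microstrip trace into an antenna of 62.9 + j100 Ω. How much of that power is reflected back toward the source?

P_reflected ≈ 57.2 mW

|Γ| = |(12.9 + j100)/(112.9 + j100)| = 0.669
|Γ|² = 0.447
P_refl = |Γ|²·P_inc = 57.2 mW, P_del = (1 − |Γ|²)·P_inc = 70.8 mW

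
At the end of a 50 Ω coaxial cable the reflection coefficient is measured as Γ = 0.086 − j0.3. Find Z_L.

Z_L ≈ 48.8 − j32.4 Ω

Z_L = Z_0·(1 + Γ)/(1 − Γ) = 50·(1.09 − j0.3)/(0.914 + j0.3)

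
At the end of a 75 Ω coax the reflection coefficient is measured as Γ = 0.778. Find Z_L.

Z_L = Z_0·(1 + Γ)/(1 − Γ) = 75·(1.78)/(0.222)

Z_L ≈ 601 Ω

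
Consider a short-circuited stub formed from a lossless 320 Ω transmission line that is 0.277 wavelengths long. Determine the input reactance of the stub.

βl = 2π × 0.277 = 99.7°
tan(βl) = -5.84
For a short-circuited stub, Z_in = jZ_0·tan(βl)

X_in ≈ -1870 Ω (capacitive)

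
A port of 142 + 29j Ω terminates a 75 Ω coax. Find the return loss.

RL ≈ 9.54 dB

Γ = (67 + j29)/(217 + j29), |Γ| = 0.333
RL = −20·log₁₀|Γ| = −20·log₁₀(0.333)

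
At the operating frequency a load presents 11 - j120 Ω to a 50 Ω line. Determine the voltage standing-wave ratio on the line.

Γ = (Z_L − Z_0)/(Z_L + Z_0) = (-39 − j120)/(61 − j120)
|Γ| = 126/135 = 0.937
VSWR = (1 + |Γ|)/(1 − |Γ|) = 1.94/0.0627

VSWR ≈ 30.9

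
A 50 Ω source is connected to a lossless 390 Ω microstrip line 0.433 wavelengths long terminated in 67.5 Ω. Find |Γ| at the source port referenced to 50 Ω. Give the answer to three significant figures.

|Γ| ≈ 0.803

βl = 2π × 0.433 = 156°
tan(βl) = -0.448
Z_in = Z_0·(Z_L + jZ_0·tanβl)/(Z_0 + jZ_L·tanβl) = 80.5 − j168 Ω
Γ_s = (Z_in − Z_s)/(Z_in + Z_s) = (30.5 − j168)/(131 − j168), |Γ_s| = 0.803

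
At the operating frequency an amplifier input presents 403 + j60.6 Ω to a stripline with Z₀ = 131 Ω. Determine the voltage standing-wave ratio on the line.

Γ = (Z_L − Z_0)/(Z_L + Z_0) = (272 + j60.6)/(534 + j60.6)
|Γ| = 279/537 = 0.519
VSWR = (1 + |Γ|)/(1 − |Γ|) = 1.52/0.481

VSWR ≈ 3.15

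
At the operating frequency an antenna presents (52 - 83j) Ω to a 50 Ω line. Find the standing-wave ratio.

Γ = (Z_L − Z_0)/(Z_L + Z_0) = (2 − j83)/(102 − j83)
|Γ| = 83/132 = 0.631
VSWR = (1 + |Γ|)/(1 − |Γ|) = 1.63/0.369

VSWR ≈ 4.43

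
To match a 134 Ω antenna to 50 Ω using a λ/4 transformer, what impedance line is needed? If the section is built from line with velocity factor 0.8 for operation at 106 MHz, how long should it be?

Z_qwt ≈ 81.9 Ω; length ≈ 56.6 cm

Z_qwt = √(Z_0·R_L) = √(50 × 134) = √6700
λ = 0.8·c/f = 2.26 m, so l = λ/4 = 0.566 m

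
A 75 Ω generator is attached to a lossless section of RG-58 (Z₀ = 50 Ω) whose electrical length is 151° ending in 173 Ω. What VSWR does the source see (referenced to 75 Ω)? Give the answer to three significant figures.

VSWR ≈ 3.03

tan(βl) = -0.554
Z_in = Z_0·(Z_L + jZ_0·tanβl)/(Z_0 + jZ_L·tanβl) = 48.3 + j65 Ω
Γ_s = (Z_in − Z_s)/(Z_in + Z_s) = (-26.7 + j65)/(123 + j65), |Γ_s| = 0.504
VSWR = (1 + |Γ_s|)/(1 − |Γ_s|)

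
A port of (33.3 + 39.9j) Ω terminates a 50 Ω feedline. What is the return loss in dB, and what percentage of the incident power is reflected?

Γ = (-16.7 + j39.9)/(83.3 + j39.9), |Γ| = 0.468
RL = −20·log₁₀(0.468) = 6.59 dB
P_refl/P_inc = |Γ|² = 0.219

RL ≈ 6.59 dB; 21.9% of incident power reflected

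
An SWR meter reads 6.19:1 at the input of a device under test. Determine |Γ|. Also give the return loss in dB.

|Γ| ≈ 0.722; return loss ≈ 2.83 dB

|Γ| = (S − 1)/(S + 1) = (6.19 − 1)/(6.19 + 1) = 5.19/7.19
RL = −20·log₁₀|Γ| = −20·log₁₀(0.722)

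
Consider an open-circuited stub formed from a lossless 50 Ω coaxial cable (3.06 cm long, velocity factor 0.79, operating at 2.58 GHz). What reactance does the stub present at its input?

λ = v/f = 0.79·c / 2.58 GHz = 0.0919 m
βl = 2π·l/λ = 2π × 0.333 = 120°
tan(βl) = -1.74
For an open-circuited stub, Z_in = −jZ_0·cot(βl) = −jZ_0/tan(βl)

X_in ≈ 28.8 Ω (inductive)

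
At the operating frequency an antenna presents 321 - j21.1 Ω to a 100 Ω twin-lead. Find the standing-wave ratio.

Γ = (Z_L − Z_0)/(Z_L + Z_0) = (221 − j21.1)/(421 − j21.1)
|Γ| = 222/422 = 0.527
VSWR = (1 + |Γ|)/(1 − |Γ|) = 1.53/0.473

VSWR ≈ 3.23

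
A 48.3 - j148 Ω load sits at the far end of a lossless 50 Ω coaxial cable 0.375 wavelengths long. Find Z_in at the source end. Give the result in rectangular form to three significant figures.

βl = 2π × 0.375 = 135°
tan(βl) = tan(135°) = -1
Z_in = Z_0·(Z_L + jZ_0·tanβl)/(Z_0 + jZ_L·tanβl)
     = 50·(48.3 − j198)/(-98 − j48.3)

Z_in ≈ 20.2 + j91 Ω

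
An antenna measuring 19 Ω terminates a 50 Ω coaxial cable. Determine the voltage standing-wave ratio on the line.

Γ = (19 − 50)/(19 + 50) = -0.449
VSWR = (1 + 0.449)/(1 − 0.449)

VSWR ≈ 2.63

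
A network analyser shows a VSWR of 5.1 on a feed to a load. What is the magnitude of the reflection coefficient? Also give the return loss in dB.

|Γ| ≈ 0.672; return loss ≈ 3.45 dB

|Γ| = (S − 1)/(S + 1) = (5.1 − 1)/(5.1 + 1) = 4.1/6.1
RL = −20·log₁₀|Γ| = −20·log₁₀(0.672)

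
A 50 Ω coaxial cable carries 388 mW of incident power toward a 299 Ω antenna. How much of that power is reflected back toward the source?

P_reflected ≈ 198 mW

Γ = (299 − 50)/(299 + 50) = 0.713
|Γ|² = 0.509
P_refl = |Γ|²·P_inc = 198 mW, P_del = (1 − |Γ|²)·P_inc = 190 mW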